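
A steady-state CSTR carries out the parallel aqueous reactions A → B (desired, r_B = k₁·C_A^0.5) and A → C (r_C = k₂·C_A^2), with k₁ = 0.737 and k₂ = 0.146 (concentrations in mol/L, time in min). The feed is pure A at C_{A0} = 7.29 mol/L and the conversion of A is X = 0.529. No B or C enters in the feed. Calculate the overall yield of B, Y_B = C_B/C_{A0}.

0.234

Exit C_A = C_{A0}(1−X) = 7.29×0.471 = 3.434 mol/L.
Rates in a CSTR are evaluated at the outlet concentration: r_B = 0.737×3.434^0.5 = 1.366, r_C = 0.146×3.434^2 = 1.721.
Fraction of consumed A going to B: r_B/(r_B+r_C) = 0.4424.
C_B = 0.4424·C_{A0}·X = 0.4424×7.29×0.529 = 1.71 mol/L; Y_B = C_B/C_{A0} = 0.234.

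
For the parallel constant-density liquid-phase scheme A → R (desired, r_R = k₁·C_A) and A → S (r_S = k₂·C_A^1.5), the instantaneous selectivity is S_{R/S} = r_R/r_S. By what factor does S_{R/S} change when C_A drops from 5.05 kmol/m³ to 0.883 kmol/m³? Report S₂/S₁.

2.39

S_{R/S} = (k₁/k₂)·C_A^-0.5, so S₂/S₁ = (C_{A,2}/C_{A,1})^-0.5.
= (0.883/5.05)^(-0.5) = (0.1749)^(-0.5) = 2.39.
Selectivity toward R rises as C_A falls — low-concentration operation is favoured.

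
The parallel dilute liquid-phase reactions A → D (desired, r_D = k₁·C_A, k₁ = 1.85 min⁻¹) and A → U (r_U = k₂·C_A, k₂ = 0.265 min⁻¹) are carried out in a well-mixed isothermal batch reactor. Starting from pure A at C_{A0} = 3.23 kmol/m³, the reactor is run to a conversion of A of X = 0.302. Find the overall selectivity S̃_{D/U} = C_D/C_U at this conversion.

C_A = C_{A0}(1−X) = 2.255 kmol/m³.
Both paths are first order in A, so the instantaneous fraction to D is constant: dC_D/d(−C_A) = k₁/(k₁+k₂) = 0.8747.
C_D = 0.8747·(C_{A0}−C_A) = 0.8747×0.9755 = 0.853 kmol/m³.
C_U = (C_{A0}−C_A)−C_D = 0.1222 kmol/m³; S̃_{D/U} = 0.8532/0.1222 = 6.98.

6.98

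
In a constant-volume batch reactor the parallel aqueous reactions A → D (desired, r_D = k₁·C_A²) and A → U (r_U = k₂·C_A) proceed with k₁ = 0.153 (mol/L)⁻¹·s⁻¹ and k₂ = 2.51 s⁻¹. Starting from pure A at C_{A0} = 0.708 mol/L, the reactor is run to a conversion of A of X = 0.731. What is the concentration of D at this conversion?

0.0138 mol/L

C_A = C_{A0}(1−X) = 0.1905 mol/L.
Along a PFR/batch, dC_U/dC_A = −r_U/(r_D+r_U) = −k₂/(k₂+k₁·C_A).
Integrating from C_{A0} to C_A: C_U = (2.51/0.153)·ln[(2.51+0.153·0.708)/(2.51+0.153·0.190)] = 16.41·ln(2.618/2.539) = 0.5038 mol/L.
Then C_D = (C_{A0}−C_A) − C_U = 0.5175 − 0.5038 = 0.01375 mol/L.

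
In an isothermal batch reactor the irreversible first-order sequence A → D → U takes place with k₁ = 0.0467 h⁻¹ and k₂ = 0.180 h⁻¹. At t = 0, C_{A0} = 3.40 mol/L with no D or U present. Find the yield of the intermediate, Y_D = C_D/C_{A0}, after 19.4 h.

Solving the coupled first-order balances gives C_D(t) = [k₁/(k₂−k₁)]·C_{A0}·(e^(−k₁t) − e^(−k₂t)).
e^(−k₁t) = e^(−0.0467×19.4) = e^(−0.9060) = 0.4041; e^(−k₂t) = e^(−3.492) = 0.03044.
C_D = 0.0467×3.40/(0.180−0.0467) × (0.4041−0.03044) = 1.191×0.3737 = 0.4451 mol/L.
Y_D = C_D/C_{A0} = 0.4451/3.40 = 0.131.

0.131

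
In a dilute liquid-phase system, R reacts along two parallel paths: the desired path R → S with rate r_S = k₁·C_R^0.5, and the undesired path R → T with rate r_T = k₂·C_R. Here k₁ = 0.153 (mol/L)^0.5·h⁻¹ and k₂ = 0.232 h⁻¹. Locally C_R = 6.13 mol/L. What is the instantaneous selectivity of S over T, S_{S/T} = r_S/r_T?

0.266

S_{S/T} = r_S/r_T = (k₁·C_R^0.5)/(k₂·C_R) = (k₁/k₂)·C_R^-0.5.
= (0.153×6.130^0.5) / (0.232×6.130) = 0.3788/1.422 = 0.266.
The undesired path is higher order in R, so low C_R (CSTR or dilute feed) favours S.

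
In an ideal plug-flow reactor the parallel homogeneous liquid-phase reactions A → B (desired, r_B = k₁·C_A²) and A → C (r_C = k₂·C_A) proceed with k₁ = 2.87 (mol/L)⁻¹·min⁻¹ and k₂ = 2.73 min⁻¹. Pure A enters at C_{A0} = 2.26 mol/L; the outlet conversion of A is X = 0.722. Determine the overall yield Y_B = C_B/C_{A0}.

C_A = C_{A0}(1−X) = 0.6283 mol/L.
Along a PFR/batch, dC_C/dC_A = −r_C/(r_B+r_C) = −k₂/(k₂+k₁·C_A).
Integrating from C_{A0} to C_A: C_C = (2.73/2.87)·ln[(2.73+2.87·2.26)/(2.73+2.87·0.628)] = 0.9512·ln(9.216/4.533) = 0.6749 mol/L.
Then C_B = (C_{A0}−C_A) − C_C = 1.632 − 0.6749 = 0.9568 mol/L.
Y_B = C_B/C_{A0} = 0.9568/2.26 = 0.423.

0.423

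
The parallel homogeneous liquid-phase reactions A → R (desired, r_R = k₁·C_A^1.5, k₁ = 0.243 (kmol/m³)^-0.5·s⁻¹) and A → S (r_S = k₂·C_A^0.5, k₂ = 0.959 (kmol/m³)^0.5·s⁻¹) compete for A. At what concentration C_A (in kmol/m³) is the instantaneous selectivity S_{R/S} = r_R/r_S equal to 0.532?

2.10 kmol/m³

S_{R/S} = (k₁/k₂)·C_A ⇒ C_A = S·k₂/k₁.
= 0.532×0.959/0.243 = 2.10 kmol/m³.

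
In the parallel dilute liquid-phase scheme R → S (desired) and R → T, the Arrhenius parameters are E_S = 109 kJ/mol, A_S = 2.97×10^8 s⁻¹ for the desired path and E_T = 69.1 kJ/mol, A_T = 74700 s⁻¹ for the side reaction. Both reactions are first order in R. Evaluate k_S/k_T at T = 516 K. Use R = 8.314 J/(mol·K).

0.363

Since both paths have the same order in R, the concentration cancels and S_{S/T} = k_S/k_T = (A_S/A_T)·exp[(E_T−E_S)/(RT)].
(E_T−E_S)/(RT) = (69.1−109)×10³/(8.314×516) = -39900/4290 = -9.301.
k_S/k_T = (2.97×10^8/74700)·exp(-9.301) = 3976 × 9.137×10^-5 = 0.363.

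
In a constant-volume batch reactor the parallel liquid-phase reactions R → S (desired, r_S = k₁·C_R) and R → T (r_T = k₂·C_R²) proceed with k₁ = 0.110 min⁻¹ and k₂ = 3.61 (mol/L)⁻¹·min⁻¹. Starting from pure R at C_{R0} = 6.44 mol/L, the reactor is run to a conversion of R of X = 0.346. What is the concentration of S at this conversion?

0.0129 mol/L

C_R = C_{R0}(1−X) = 4.212 mol/L.
Along a PFR/batch, dC_S/dC_R = −r_S/(r_S+r_T) = −k₁/(k₁+k₂·C_R).
Integrating from C_{R0} to C_R: C_S = (0.110/3.61)·ln[(0.110+3.61·6.44)/(0.110+3.61·4.21)] = 0.03047·ln(23.36/15.31) = 0.01286 mol/L.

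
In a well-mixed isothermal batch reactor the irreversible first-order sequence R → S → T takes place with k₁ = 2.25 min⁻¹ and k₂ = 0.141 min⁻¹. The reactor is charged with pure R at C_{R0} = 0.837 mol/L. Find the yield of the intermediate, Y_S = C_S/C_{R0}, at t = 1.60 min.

The intermediate concentration in a first-order A→B→C sequence is C_S = k₁C_{R0}(e^(−k₁t) − e^(−k₂t))/(k₂−k₁).
e^(−k₁t) = e^(−2.25×1.60) = e^(−3.600) = 0.02732; e^(−k₂t) = e^(−0.2256) = 0.7980.
C_S = 2.25×0.837/(0.141−2.25) × (0.02732−0.7980) = (-0.8930)×(-0.7707) = 0.6882 mol/L.
Y_S = C_S/C_{R0} = 0.6882/0.837 = 0.822.

0.822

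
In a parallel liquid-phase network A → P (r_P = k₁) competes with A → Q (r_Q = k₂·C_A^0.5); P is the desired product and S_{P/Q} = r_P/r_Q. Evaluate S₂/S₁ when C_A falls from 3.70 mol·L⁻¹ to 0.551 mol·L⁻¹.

S_{P/Q} = (k₁/k₂)·C_A^-0.5, so S₂/S₁ = (C_{A,2}/C_{A,1})^-0.5.
= (0.551/3.70)^(-0.5) = (0.1489)^(-0.5) = 2.59.
Selectivity toward P rises as C_A falls — low-concentration operation is favoured.

2.59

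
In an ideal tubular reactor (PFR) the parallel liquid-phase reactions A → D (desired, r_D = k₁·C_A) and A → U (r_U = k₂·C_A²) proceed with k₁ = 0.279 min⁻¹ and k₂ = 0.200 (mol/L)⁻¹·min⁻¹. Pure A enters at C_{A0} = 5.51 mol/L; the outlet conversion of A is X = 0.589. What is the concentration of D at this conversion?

0.886 mol/L

C_A = C_{A0}(1−X) = 2.265 mol/L.
Along a PFR/batch, dC_D/dC_A = −r_D/(r_D+r_U) = −k₁/(k₁+k₂·C_A).
Integrating from C_{A0} to C_A: C_D = (0.279/0.200)·ln[(0.279+0.200·5.51)/(0.279+0.200·2.26)] = 1.395·ln(1.381/0.7319) = 0.8857 mol/L.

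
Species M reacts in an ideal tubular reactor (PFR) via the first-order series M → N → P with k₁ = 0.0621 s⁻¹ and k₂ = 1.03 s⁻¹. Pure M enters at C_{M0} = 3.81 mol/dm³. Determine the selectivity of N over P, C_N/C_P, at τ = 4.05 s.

0.282

Solving the coupled first-order balances gives C_N(τ) = [k₁/(k₂−k₁)]·C_{M0}·(e^(−k₁τ) − e^(−k₂τ)).
e^(−k₁τ) = e^(−0.0621×4.05) = e^(−0.2515) = 0.7776; e^(−k₂τ) = e^(−4.171) = 0.01543.
C_N = 0.0621×3.81/(1.03−0.0621) × (0.7776−0.01543) = 0.2444×0.7622 = 0.1863 mol/dm³.
C_M = C_{M0}e^(−k₁τ) = 2.963 mol/dm³, so C_P = C_{M0}−C_M−C_N = 0.6609 mol/dm³; C_N/C_P = 0.282.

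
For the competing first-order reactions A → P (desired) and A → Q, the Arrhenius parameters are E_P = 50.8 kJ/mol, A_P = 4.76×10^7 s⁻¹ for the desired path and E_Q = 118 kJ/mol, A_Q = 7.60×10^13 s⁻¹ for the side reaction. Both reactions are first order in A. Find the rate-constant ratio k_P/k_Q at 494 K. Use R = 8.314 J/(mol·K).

7.99

k_P/k_Q = (A_P/A_Q)·exp[−(E_P−E_Q)/(RT)] = (A_P/A_Q)·exp[(E_Q−E_P)/(RT)].
(E_Q−E_P)/(RT) = (118−50.8)×10³/(8.314×494) = 67200/4107 = 16.36.
k_P/k_Q = (4.76×10^7/7.60×10^13)·exp(16.36) = 6.263×10^-7 × 1.276×10^7 = 7.99.
Since E_P < E_Q, lowering the temperature improves selectivity toward P.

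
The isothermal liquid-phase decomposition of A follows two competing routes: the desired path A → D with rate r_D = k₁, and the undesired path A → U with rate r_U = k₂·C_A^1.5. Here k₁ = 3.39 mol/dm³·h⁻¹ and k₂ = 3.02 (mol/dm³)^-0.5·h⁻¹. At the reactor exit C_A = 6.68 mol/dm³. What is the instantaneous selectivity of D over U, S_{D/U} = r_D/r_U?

S_{D/U} = r_D/r_U = (k₁)/(k₂·C_A^1.5) = (k₁/k₂)·C_A^-1.5.
= (3.39) / (3.02×6.680^1.5) = 3.390/52.14 = 0.0650.

0.0650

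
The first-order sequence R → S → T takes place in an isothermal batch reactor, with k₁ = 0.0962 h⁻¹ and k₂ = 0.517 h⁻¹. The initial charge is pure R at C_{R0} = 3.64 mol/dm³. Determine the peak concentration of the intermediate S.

0.461 mol/dm³

For a first-order series the maximum intermediate yield is C_{S,max}/C_{R0} = (k₁/k₂)^[k₂/(k₂−k₁)].
= (0.0962/0.517)^(0.517/(0.517−0.0962)) = (0.1861)^(1.229) = 0.1267.
C_{S,max} = 0.1267×3.64 = 0.461 mol/dm³.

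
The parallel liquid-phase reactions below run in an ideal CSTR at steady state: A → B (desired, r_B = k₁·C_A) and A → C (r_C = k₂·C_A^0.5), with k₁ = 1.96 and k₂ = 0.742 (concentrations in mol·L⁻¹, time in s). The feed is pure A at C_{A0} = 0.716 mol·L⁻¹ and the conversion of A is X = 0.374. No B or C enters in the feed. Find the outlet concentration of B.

Exit C_A = C_{A0}(1−X) = 0.716×0.626 = 0.4482 mol·L⁻¹.
A CSTR operates uniformly at the exit composition, giving r_B = 0.8785 and r_C = 0.4968 (each k·C_A^n at C_A = 0.4482).
Fraction of consumed A going to B: r_B/(r_B+r_C) = 0.6388.
C_B = 0.6388·C_{A0}·X = 0.6388×0.716×0.374 = 0.171 mol·L⁻¹.

0.171 mol·L⁻¹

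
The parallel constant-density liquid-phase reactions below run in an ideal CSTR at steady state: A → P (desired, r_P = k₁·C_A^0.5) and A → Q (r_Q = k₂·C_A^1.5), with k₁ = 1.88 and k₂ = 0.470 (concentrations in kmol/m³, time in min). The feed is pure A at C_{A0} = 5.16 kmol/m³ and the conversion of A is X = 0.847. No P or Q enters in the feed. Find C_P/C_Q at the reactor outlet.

Exit C_A = C_{A0}(1−X) = 5.16×0.153 = 0.7895 kmol/m³.
In a CSTR the entire volume is at exit conditions, so r_P = 1.88×0.7895^0.5 = 1.670 and r_Q = 0.470×0.7895^1.5 = 0.3297.
Overall selectivity = C_P/C_Q = r_Pτ/(r_Qτ) = r_P/r_Q = 5.07.

5.07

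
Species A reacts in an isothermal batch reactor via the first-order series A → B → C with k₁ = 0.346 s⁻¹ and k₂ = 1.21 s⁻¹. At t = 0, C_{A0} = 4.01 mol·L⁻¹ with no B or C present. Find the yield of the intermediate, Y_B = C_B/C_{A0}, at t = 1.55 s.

0.173

For first-order series with pure A initially, C_B(t) = k₁C_{A0}/(k₂−k₁)·(e^(−k₁t) − e^(−k₂t)).
e^(−k₁t) = e^(−0.346×1.55) = e^(−0.5363) = 0.5849; e^(−k₂t) = e^(−1.875) = 0.1533.
C_B = 0.346×4.01/(1.21−0.346) × (0.5849−0.1533) = 1.606×0.4316 = 0.6931 mol·L⁻¹.
Y_B = C_B/C_{A0} = 0.6931/4.01 = 0.173.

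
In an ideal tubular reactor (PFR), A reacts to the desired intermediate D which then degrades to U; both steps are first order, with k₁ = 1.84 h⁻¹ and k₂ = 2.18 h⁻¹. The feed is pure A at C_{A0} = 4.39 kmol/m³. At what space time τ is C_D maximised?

The intermediate peaks when r₁ = r₂, i.e. k₁e^(−k₁τ) = k₂e^(−k₂τ), giving τ_opt = ln(k₂/k₁)/(k₂−k₁).
= ln(2.18/1.84)/(2.18−1.84) = ln(1.185)/0.3400 = 0.1696/0.3400 = 0.499 h.

0.499 h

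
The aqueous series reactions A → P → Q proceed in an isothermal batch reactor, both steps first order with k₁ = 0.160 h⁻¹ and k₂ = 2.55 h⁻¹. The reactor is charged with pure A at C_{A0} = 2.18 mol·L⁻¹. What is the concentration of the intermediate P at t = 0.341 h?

For first-order series with pure A initially, C_P(t) = k₁C_{A0}/(k₂−k₁)·(e^(−k₁t) − e^(−k₂t)).
e^(−k₁t) = e^(−0.160×0.341) = e^(−0.05456) = 0.9469; e^(−k₂t) = e^(−0.8696) = 0.4191.
C_P = 0.160×2.18/(2.55−0.160) × (0.9469−0.4191) = 0.1459×0.5278 = 0.07702 mol·L⁻¹.

0.0770 mol·L⁻¹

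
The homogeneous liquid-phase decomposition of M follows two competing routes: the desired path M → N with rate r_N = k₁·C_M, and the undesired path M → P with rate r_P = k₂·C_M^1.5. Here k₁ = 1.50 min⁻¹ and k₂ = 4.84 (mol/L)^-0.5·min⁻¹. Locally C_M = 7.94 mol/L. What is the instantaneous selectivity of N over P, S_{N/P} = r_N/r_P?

S_{N/P} = r_N/r_P = (k₁·C_M)/(k₂·C_M^1.5) = (k₁/k₂)·C_M^-0.5.
= (1.50×7.940) / (4.84×7.940^1.5) = 11.91/108.3 = 0.110.
The undesired path is higher order in M, so low C_M (CSTR or dilute feed) favours N.

0.110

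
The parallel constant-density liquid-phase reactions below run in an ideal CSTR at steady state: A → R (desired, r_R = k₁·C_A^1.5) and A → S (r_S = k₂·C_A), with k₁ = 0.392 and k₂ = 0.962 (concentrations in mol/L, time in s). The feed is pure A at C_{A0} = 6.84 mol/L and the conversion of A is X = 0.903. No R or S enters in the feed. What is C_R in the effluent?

Exit C_A = C_{A0}(1−X) = 6.84×0.0970 = 0.6635 mol/L.
In a CSTR the entire volume is at exit conditions, so r_R = 0.392×0.6635^1.5 = 0.2118 and r_S = 0.962×0.6635 = 0.6383.
Fraction of consumed A going to R: r_R/(r_R+r_S) = 0.2492.
C_R = 0.2492·C_{A0}·X = 0.2492×6.84×0.903 = 1.54 mol/L.

1.54 mol/L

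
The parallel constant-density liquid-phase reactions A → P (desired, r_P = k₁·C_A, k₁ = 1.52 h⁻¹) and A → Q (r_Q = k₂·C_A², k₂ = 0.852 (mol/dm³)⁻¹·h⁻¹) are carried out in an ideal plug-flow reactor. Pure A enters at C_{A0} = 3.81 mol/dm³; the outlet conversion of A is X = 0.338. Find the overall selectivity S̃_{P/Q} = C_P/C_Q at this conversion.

0.569

C_A = C_{A0}(1−X) = 2.522 mol/dm³.
Along a PFR/batch, dC_P/dC_A = −r_P/(r_P+r_Q) = −k₁/(k₁+k₂·C_A).
Integrating from C_{A0} to C_A: C_P = (1.52/0.852)·ln[(1.52+0.852·3.81)/(1.52+0.852·2.52)] = 1.784·ln(4.766/3.669) = 0.4668 mol/dm³.
C_Q = (C_{A0}−C_A)−C_P = 0.8210 mol/dm³; S̃_{P/Q} = 0.4668/0.8210 = 0.569.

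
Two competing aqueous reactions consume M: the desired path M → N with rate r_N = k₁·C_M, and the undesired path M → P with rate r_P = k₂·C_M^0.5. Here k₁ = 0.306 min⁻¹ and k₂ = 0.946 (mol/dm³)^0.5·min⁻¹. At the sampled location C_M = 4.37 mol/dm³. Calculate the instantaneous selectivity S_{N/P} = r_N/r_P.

0.676

S_{N/P} = r_N/r_P = (k₁·C_M)/(k₂·C_M^0.5) = (k₁/k₂)·C_M^0.5.
= (0.306×4.370) / (0.946×4.370^0.5) = 1.337/1.978 = 0.676.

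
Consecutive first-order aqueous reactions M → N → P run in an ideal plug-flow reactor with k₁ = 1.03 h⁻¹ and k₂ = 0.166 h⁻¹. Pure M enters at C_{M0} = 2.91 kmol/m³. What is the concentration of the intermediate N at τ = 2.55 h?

Solving the coupled first-order balances gives C_N(τ) = [k₁/(k₂−k₁)]·C_{M0}·(e^(−k₁τ) − e^(−k₂τ)).
e^(−k₁τ) = e^(−1.03×2.55) = e^(−2.627) = 0.07233; e^(−k₂τ) = e^(−0.4233) = 0.6549.
C_N = 1.03×2.91/(0.166−1.03) × (0.07233−0.6549) = (-3.469)×(-0.5826) = 2.021 kmol/m³.

2.02 kmol/m³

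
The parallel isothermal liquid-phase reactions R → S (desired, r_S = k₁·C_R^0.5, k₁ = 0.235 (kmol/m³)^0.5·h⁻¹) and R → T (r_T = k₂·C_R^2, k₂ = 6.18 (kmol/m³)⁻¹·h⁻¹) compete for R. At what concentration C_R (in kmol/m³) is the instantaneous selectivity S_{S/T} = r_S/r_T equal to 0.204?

S_{S/T} = (k₁/k₂)·C_R^-1.5 ⇒ C_R = (S·k₂/k₁)^(1/(-1.5)).
= (0.204×6.18/0.235)^(-0.6667) = (5.365)^(-0.6667) = 0.326 kmol/m³.

0.326 kmol/m³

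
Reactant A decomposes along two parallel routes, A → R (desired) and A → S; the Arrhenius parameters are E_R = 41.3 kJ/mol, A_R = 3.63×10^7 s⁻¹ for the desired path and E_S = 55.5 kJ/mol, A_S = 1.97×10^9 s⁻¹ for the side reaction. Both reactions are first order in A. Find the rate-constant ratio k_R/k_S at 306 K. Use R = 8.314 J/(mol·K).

With equal orders, S_{R/S} = k_R/k_S = (A_R/A_S)·exp[(E_S−E_R)/(RT)].
(E_S−E_R)/(RT) = (55.5−41.3)×10³/(8.314×306) = 14200/2544 = 5.582.
k_R/k_S = (3.63×10^7/1.97×10^9)·exp(5.582) = 0.01843 × 265.5 = 4.89.

4.89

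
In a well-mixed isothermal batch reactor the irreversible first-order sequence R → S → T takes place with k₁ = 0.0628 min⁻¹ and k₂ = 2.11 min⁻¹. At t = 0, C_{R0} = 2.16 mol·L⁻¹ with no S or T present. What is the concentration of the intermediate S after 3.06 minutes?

The intermediate concentration in a first-order A→B→C sequence is C_S = k₁C_{R0}(e^(−k₁t) − e^(−k₂t))/(k₂−k₁).
e^(−k₁t) = e^(−0.0628×3.06) = e^(−0.1922) = 0.8252; e^(−k₂t) = e^(−6.457) = 0.001570.
C_S = 0.0628×2.16/(2.11−0.0628) × (0.8252−0.001570) = 0.06626×0.8236 = 0.05457 mol·L⁻¹.

0.0546 mol·L⁻¹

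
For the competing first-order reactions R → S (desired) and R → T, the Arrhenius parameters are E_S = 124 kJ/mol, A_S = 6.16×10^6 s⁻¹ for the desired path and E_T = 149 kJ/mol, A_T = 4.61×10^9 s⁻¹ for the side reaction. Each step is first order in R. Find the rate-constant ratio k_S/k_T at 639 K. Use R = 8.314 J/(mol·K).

With equal orders, S_{S/T} = k_S/k_T = (A_S/A_T)·exp[(E_T−E_S)/(RT)].
(E_T−E_S)/(RT) = (149−124)×10³/(8.314×639) = 25000/5313 = 4.706.
k_S/k_T = (6.16×10^6/4.61×10^9)·exp(4.706) = 0.001336 × 110.6 = 0.148.
Since E_S < E_T, lowering the temperature improves selectivity toward S.

0.148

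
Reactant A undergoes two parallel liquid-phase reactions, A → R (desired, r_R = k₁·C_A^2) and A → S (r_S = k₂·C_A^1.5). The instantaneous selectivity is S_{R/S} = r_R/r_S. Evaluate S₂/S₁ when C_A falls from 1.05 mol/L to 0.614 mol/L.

S_{R/S} = (k₁/k₂)·C_A^0.5, so S₂/S₁ = (C_{A,2}/C_{A,1})^0.5.
= (0.614/1.05)^0.5 = (0.5848)^0.5 = 0.765.

0.765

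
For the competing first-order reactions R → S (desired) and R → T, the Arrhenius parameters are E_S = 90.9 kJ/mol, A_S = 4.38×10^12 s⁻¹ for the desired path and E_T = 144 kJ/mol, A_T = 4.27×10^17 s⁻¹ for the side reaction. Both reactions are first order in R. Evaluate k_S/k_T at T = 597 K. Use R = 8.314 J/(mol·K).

0.454

k_S/k_T = (A_S/A_T)·exp[−(E_S−E_T)/(RT)] = (A_S/A_T)·exp[(E_T−E_S)/(RT)].
(E_T−E_S)/(RT) = (144−90.9)×10³/(8.314×597) = 53100/4963 = 10.70.
k_S/k_T = (4.38×10^12/4.27×10^17)·exp(10.70) = 1.026×10^-5 × 44275 = 0.454.
Since E_S < E_T, lowering the temperature improves selectivity toward S.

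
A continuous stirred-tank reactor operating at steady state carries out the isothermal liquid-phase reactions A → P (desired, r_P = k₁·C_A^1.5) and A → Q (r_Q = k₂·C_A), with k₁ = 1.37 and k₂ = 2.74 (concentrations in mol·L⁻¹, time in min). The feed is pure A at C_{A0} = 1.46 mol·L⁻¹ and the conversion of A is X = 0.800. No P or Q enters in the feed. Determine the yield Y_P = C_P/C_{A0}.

0.170

Exit C_A = C_{A0}(1−X) = 1.46×0.200 = 0.2920 mol·L⁻¹.
A CSTR operates uniformly at the exit composition, giving r_P = 0.2162 and r_Q = 0.8001 (each k·C_A^n at C_A = 0.2920).
Fraction of consumed A going to P: r_P/(r_P+r_Q) = 0.2127.
C_P = 0.2127·C_{A0}·X = 0.2127×1.46×0.800 = 0.248 mol·L⁻¹; Y_P = C_P/C_{A0} = 0.170.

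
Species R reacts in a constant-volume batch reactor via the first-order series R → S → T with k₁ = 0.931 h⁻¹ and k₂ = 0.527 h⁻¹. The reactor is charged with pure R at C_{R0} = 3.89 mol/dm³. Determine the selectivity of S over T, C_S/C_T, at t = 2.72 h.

0.661

The intermediate concentration in a first-order A→B→C sequence is C_S = k₁C_{R0}(e^(−k₁t) − e^(−k₂t))/(k₂−k₁).
e^(−k₁t) = e^(−0.931×2.72) = e^(−2.532) = 0.07947; e^(−k₂t) = e^(−1.433) = 0.2385.
C_S = 0.931×3.89/(0.527−0.931) × (0.07947−0.2385) = (-8.964)×(-0.1590) = 1.425 mol/dm³.
C_R = C_{R0}e^(−k₁t) = 0.3092 mol/dm³, so C_T = C_{R0}−C_R−C_S = 2.155 mol/dm³; C_S/C_T = 0.661.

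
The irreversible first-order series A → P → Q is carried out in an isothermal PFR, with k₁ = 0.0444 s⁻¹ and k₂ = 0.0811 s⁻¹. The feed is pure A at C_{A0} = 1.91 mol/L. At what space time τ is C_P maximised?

16.4 s

Setting dC_P/dτ = 0 gives τ_opt = ln(k₂/k₁)/(k₂−k₁).
= ln(0.0811/0.0444)/(0.0811−0.0444) = ln(1.827)/0.03670 = 0.6024/0.03670 = 16.4 s.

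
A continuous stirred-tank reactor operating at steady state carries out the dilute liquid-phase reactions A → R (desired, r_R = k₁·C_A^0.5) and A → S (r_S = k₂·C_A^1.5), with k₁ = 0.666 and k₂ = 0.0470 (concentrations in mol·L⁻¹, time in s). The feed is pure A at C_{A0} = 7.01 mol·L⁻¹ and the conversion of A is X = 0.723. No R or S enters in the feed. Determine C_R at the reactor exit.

Exit C_A = C_{A0}(1−X) = 7.01×0.277 = 1.942 mol·L⁻¹.
Rates in a CSTR are evaluated at the outlet concentration: r_R = 0.666×1.942^0.5 = 0.9281, r_S = 0.0470×1.942^1.5 = 0.1272.
Fraction of consumed A going to R: r_R/(r_R+r_S) = 0.8795.
C_R = 0.8795·C_{A0}·X = 0.8795×7.01×0.723 = 4.46 mol·L⁻¹.

4.46 mol·L⁻¹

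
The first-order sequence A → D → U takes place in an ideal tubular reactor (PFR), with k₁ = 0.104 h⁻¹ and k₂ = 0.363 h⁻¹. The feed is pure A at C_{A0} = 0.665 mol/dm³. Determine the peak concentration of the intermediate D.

Evaluating C_D at τ_opt = ln(k₂/k₁)/(k₂−k₁) gives C_{D,max}/C_{A0} = (k₁/k₂)^[k₂/(k₂−k₁)].
= (0.104/0.363)^(0.363/(0.363−0.104)) = (0.2865)^(1.402) = 0.1734.
C_{D,max} = 0.1734×0.665 = 0.115 mol/dm³.

0.115 mol/dm³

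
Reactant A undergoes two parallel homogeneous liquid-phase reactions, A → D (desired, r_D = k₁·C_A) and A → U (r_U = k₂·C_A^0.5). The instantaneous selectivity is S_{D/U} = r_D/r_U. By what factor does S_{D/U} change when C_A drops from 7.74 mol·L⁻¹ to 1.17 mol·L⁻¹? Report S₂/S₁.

0.389

S_{D/U} = (k₁/k₂)·C_A^0.5, so S₂/S₁ = (C_{A,2}/C_{A,1})^0.5.
= (1.17/7.74)^0.5 = (0.1512)^0.5 = 0.389.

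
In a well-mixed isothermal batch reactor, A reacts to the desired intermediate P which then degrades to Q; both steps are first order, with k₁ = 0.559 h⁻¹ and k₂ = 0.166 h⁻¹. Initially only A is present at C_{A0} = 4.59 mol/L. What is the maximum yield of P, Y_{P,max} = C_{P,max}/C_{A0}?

Evaluating C_P at t_opt = ln(k₂/k₁)/(k₂−k₁) gives C_{P,max}/C_{A0} = (k₁/k₂)^[k₂/(k₂−k₁)].
= (0.559/0.166)^(0.166/(0.166−0.559)) = (3.367)^(-0.4224) = 0.5988.

0.599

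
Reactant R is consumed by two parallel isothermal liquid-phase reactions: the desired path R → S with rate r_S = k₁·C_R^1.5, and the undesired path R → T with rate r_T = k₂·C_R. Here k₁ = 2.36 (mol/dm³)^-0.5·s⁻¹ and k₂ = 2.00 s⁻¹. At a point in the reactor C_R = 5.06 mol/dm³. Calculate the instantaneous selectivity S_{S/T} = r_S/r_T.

S_{S/T} = r_S/r_T = (k₁·C_R^1.5)/(k₂·C_R) = (k₁/k₂)·C_R^0.5.
= (2.36×5.060^1.5) / (2.00×5.060) = 26.86/10.12 = 2.65.

2.65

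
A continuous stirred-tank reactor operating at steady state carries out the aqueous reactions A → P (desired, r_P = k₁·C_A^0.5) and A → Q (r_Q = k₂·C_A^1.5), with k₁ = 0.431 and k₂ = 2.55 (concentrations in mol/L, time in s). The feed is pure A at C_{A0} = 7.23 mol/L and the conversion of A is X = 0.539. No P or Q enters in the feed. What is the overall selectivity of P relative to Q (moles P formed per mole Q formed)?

0.0507

Exit C_A = C_{A0}(1−X) = 7.23×0.461 = 3.333 mol/L.
A CSTR operates uniformly at the exit composition, giving r_P = 0.7869 and r_Q = 15.52 (each k·C_A^n at C_A = 3.333).
Overall selectivity = C_P/C_Q = r_Pτ/(r_Qτ) = r_P/r_Q = 0.0507.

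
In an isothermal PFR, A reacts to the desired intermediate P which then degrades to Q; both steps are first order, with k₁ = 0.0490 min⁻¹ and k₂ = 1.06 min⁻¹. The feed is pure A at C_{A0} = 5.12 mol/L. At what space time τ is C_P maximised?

3.04 min

For first-order series the maximum of C_P occurs at τ_opt = ln(k₂/k₁)/(k₂−k₁).
= ln(1.06/0.0490)/(1.06−0.0490) = ln(21.63)/1.011 = 3.074/1.011 = 3.04 min.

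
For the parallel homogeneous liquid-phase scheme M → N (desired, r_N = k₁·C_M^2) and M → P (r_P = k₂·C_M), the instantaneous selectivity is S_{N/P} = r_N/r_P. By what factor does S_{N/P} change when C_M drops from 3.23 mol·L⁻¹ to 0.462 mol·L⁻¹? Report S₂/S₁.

S_{N/P} = (k₁/k₂)·C_M, so S₂/S₁ = (C_{M,2}/C_{M,1}).
= 0.462/3.23 = 0.143.
Selectivity toward N falls as C_M falls — high-concentration operation is favoured.

0.143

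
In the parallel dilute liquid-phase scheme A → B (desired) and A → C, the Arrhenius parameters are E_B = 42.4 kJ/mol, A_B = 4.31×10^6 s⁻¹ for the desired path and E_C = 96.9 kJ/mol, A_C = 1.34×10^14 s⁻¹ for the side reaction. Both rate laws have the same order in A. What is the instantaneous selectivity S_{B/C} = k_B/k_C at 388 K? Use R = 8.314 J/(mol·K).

0.699

Since both paths have the same order in A, the concentration cancels and S_{B/C} = k_B/k_C = (A_B/A_C)·exp[(E_C−E_B)/(RT)].
(E_C−E_B)/(RT) = (96.9−42.4)×10³/(8.314×388) = 54500/3226 = 16.89.
k_B/k_C = (4.31×10^6/1.34×10^14)·exp(16.89) = 3.216×10^-8 × 2.174×10^7 = 0.699.
Since E_B < E_C, lowering the temperature improves selectivity toward B.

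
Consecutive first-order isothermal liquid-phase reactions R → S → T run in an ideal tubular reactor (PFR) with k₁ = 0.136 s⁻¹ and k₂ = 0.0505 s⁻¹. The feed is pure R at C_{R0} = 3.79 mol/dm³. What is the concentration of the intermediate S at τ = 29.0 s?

1.28 mol/dm³

For first-order series with pure R initially, C_S(τ) = k₁C_{R0}/(k₂−k₁)·(e^(−k₁τ) − e^(−k₂τ)).
e^(−k₁τ) = e^(−0.136×29.0) = e^(−3.944) = 0.01937; e^(−k₂τ) = e^(−1.465) = 0.2312.
C_S = 0.136×3.79/(0.0505−0.136) × (0.01937−0.2312) = (-6.029)×(-0.2118) = 1.277 mol/dm³.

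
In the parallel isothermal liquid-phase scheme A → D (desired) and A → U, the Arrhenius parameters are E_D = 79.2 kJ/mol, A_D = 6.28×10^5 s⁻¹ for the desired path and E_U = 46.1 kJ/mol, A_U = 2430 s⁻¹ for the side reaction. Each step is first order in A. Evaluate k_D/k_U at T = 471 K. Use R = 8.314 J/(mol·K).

0.0551

Since both paths have the same order in A, the concentration cancels and S_{D/U} = k_D/k_U = (A_D/A_U)·exp[(E_U−E_D)/(RT)].
(E_U−E_D)/(RT) = (46.1−79.2)×10³/(8.314×471) = -33100/3916 = -8.453.
k_D/k_U = (6.28×10^5/2430)·exp(-8.453) = 258.4 × 2.133×10^-4 = 0.0551.
Since E_D > E_U, raising the temperature improves selectivity toward D.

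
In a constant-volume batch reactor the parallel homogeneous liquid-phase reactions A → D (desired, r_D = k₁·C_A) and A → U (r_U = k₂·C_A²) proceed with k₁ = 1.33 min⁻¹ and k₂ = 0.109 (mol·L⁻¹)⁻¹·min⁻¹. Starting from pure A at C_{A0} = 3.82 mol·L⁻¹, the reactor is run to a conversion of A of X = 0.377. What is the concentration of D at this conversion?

1.15 mol·L⁻¹

C_A = C_{A0}(1−X) = 2.380 mol·L⁻¹.
Along a PFR/batch, dC_D/dC_A = −r_D/(r_D+r_U) = −k₁/(k₁+k₂·C_A).
Integrating from C_{A0} to C_A: C_D = (1.33/0.109)·ln[(1.33+0.109·3.82)/(1.33+0.109·2.38)] = 12.20·ln(1.746/1.589) = 1.149 mol·L⁻¹.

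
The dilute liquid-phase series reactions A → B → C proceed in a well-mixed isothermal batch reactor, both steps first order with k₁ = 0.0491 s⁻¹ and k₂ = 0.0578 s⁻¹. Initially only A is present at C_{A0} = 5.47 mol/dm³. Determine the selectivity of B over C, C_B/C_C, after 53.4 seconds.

For first-order series with pure A initially, C_B(t) = k₁C_{A0}/(k₂−k₁)·(e^(−k₁t) − e^(−k₂t)).
e^(−k₁t) = e^(−0.0491×53.4) = e^(−2.622) = 0.07266; e^(−k₂t) = e^(−3.087) = 0.04566.
C_B = 0.0491×5.47/(0.0578−0.0491) × (0.07266−0.04566) = 30.87×0.02700 = 0.8336 mol/dm³.
C_A = C_{A0}e^(−k₁t) = 0.3975 mol/dm³, so C_C = C_{A0}−C_A−C_B = 4.239 mol/dm³; C_B/C_C = 0.197.

0.197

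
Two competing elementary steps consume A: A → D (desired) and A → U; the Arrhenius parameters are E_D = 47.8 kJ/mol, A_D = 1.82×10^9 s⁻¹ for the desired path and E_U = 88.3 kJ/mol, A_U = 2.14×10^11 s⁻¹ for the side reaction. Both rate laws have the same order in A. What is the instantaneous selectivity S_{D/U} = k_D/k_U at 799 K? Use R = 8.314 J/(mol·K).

Since both paths have the same order in A, the concentration cancels and S_{D/U} = k_D/k_U = (A_D/A_U)·exp[(E_U−E_D)/(RT)].
(E_U−E_D)/(RT) = (88.3−47.8)×10³/(8.314×799) = 40500/6643 = 6.097.
k_D/k_U = (1.82×10^9/2.14×10^11)·exp(6.097) = 0.008505 × 444.4 = 3.78.
Since E_D < E_U, lowering the temperature improves selectivity toward D.

3.78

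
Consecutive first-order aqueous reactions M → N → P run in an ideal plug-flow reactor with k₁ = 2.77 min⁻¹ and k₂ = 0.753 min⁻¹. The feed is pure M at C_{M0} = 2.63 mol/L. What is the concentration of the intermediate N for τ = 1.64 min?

1.01 mol/L

For first-order series with pure M initially, C_N(τ) = k₁C_{M0}/(k₂−k₁)·(e^(−k₁τ) − e^(−k₂τ)).
e^(−k₁τ) = e^(−2.77×1.64) = e^(−4.543) = 0.01064; e^(−k₂τ) = e^(−1.235) = 0.2909.
C_N = 2.77×2.63/(0.753−2.77) × (0.01064−0.2909) = (-3.612)×(-0.2802) = 1.012 mol/L.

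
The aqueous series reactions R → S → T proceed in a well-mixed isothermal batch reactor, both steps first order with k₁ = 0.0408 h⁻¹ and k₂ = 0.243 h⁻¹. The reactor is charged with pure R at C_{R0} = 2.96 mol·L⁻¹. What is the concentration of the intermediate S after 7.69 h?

0.344 mol·L⁻¹

For first-order series with pure R initially, C_S(t) = k₁C_{R0}/(k₂−k₁)·(e^(−k₁t) − e^(−k₂t)).
e^(−k₁t) = e^(−0.0408×7.69) = e^(−0.3138) = 0.7307; e^(−k₂t) = e^(−1.869) = 0.1543.
C_S = 0.0408×2.96/(0.243−0.0408) × (0.7307−0.1543) = 0.5973×0.5764 = 0.3442 mol·L⁻¹.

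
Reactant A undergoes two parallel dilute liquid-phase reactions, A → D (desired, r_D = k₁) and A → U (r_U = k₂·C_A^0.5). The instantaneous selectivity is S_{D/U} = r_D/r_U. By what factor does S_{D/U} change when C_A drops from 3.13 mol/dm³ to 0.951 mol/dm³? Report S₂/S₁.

S_{D/U} = (k₁/k₂)·C_A^-0.5, so S₂/S₁ = (C_{A,2}/C_{A,1})^-0.5.
= (0.951/3.13)^(-0.5) = (0.3038)^(-0.5) = 1.81.
Selectivity toward D rises as C_A falls — low-concentration operation is favoured.

1.81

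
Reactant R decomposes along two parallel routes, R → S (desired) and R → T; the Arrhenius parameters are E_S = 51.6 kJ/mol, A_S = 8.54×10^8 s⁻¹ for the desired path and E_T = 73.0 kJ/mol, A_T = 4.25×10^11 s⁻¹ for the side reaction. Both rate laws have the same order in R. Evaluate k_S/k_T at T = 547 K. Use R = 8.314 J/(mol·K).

With equal orders, S_{S/T} = k_S/k_T = (A_S/A_T)·exp[(E_T−E_S)/(RT)].
(E_T−E_S)/(RT) = (73.0−51.6)×10³/(8.314×547) = 21400/4548 = 4.706.
k_S/k_T = (8.54×10^8/4.25×10^11)·exp(4.706) = 0.002009 × 110.6 = 0.222.

0.222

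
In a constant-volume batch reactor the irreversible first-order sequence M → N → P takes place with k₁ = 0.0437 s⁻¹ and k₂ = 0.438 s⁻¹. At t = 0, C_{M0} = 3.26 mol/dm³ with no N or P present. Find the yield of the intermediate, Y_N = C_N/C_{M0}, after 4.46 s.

0.0755

For first-order series with pure M initially, C_N(t) = k₁C_{M0}/(k₂−k₁)·(e^(−k₁t) − e^(−k₂t)).
e^(−k₁t) = e^(−0.0437×4.46) = e^(−0.1949) = 0.8229; e^(−k₂t) = e^(−1.953) = 0.1418.
C_N = 0.0437×3.26/(0.438−0.0437) × (0.8229−0.1418) = 0.3613×0.6811 = 0.2461 mol/dm³.
Y_N = C_N/C_{M0} = 0.2461/3.26 = 0.0755.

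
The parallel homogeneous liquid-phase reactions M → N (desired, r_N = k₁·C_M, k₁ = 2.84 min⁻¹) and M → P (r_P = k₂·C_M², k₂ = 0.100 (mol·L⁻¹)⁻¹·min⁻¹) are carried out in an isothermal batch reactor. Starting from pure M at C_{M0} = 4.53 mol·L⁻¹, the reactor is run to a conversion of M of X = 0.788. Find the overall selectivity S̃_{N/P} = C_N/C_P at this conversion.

C_M = C_{M0}(1−X) = 0.9604 mol·L⁻¹.
Along a PFR/batch, dC_N/dC_M = −r_N/(r_N+r_P) = −k₁/(k₁+k₂·C_M).
Integrating from C_{M0} to C_M: C_N = (2.84/0.100)·ln[(2.84+0.100·4.53)/(2.84+0.100·0.960)] = 28.40·ln(3.293/2.936) = 3.259 mol·L⁻¹.
C_P = (C_{M0}−C_M)−C_N = 0.3111 mol·L⁻¹; S̃_{N/P} = 3.259/0.3111 = 10.5.

10.5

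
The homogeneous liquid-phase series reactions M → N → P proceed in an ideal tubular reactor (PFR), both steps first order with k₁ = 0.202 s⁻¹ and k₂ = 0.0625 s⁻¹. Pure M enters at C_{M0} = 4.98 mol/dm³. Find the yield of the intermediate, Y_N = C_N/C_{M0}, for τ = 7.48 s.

0.588

For first-order series with pure M initially, C_N(τ) = k₁C_{M0}/(k₂−k₁)·(e^(−k₁τ) − e^(−k₂τ)).
e^(−k₁τ) = e^(−0.202×7.48) = e^(−1.511) = 0.2207; e^(−k₂τ) = e^(−0.4675) = 0.6266.
C_N = 0.202×4.98/(0.0625−0.202) × (0.2207−0.6266) = (-7.211)×(-0.4059) = 2.927 mol/dm³.
Y_N = C_N/C_{M0} = 2.927/4.98 = 0.588.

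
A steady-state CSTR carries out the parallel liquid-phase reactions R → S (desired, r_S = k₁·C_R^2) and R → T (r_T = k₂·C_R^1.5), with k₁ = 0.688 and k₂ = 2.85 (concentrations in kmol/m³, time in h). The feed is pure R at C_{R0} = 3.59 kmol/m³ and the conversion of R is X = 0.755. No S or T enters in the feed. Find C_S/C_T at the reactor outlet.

Exit C_R = C_{R0}(1−X) = 3.59×0.245 = 0.8795 kmol/m³.
In a CSTR the entire volume is at exit conditions, so r_S = 0.688×0.8795^2 = 0.5322 and r_T = 2.85×0.8795^1.5 = 2.351.
Overall selectivity = C_S/C_T = r_Sτ/(r_Tτ) = r_S/r_T = 0.226.

0.226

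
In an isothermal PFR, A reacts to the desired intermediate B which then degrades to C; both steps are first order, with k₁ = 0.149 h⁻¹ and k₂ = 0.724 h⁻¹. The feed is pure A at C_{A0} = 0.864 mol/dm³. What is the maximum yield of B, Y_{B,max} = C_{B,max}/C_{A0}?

Evaluating C_B at τ_opt = ln(k₂/k₁)/(k₂−k₁) gives C_{B,max}/C_{A0} = (k₁/k₂)^[k₂/(k₂−k₁)].
= (0.149/0.724)^(0.724/(0.724−0.149)) = (0.2058)^(1.259) = 0.1366.

0.137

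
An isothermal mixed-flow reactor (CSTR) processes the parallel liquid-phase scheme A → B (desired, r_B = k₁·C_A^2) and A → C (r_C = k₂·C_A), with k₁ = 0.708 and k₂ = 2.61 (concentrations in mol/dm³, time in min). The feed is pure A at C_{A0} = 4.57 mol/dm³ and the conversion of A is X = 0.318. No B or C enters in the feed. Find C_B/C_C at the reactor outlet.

Exit C_A = C_{A0}(1−X) = 4.57×0.682 = 3.117 mol/dm³.
A CSTR operates uniformly at the exit composition, giving r_B = 6.878 and r_C = 8.135 (each k·C_A^n at C_A = 3.117).
Overall selectivity = C_B/C_C = r_Bτ/(r_Cτ) = r_B/r_C = 0.845.

0.845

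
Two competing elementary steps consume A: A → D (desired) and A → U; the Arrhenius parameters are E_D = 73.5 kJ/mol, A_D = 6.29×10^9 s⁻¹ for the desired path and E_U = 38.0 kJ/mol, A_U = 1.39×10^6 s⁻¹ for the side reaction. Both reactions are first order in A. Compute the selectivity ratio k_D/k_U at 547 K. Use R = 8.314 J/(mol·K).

1.84

Since both paths have the same order in A, the concentration cancels and S_{D/U} = k_D/k_U = (A_D/A_U)·exp[(E_U−E_D)/(RT)].
(E_U−E_D)/(RT) = (38.0−73.5)×10³/(8.314×547) = -35500/4548 = -7.806.
k_D/k_U = (6.29×10^9/1.39×10^6)·exp(-7.806) = 4525 × 4.073×10^-4 = 1.84.
Since E_D > E_U, raising the temperature improves selectivity toward D.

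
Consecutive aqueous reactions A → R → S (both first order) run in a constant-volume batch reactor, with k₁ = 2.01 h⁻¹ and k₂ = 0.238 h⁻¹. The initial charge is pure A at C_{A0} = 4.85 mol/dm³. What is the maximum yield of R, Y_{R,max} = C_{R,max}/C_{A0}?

0.751

At the optimum, C_{R,max}/C_{A0} = (k₁/k₂)^[k₂/(k₂−k₁)].
= (2.01/0.238)^(0.238/(0.238−2.01)) = (8.445)^(-0.1343) = 0.7508.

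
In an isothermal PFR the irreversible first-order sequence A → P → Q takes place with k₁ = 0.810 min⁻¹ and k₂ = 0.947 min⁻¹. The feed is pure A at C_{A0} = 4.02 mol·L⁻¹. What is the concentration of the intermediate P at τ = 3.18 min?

Solving the coupled first-order balances gives C_P(τ) = [k₁/(k₂−k₁)]·C_{A0}·(e^(−k₁τ) − e^(−k₂τ)).
e^(−k₁τ) = e^(−0.810×3.18) = e^(−2.576) = 0.07609; e^(−k₂τ) = e^(−3.011) = 0.04922.
C_P = 0.810×4.02/(0.947−0.810) × (0.07609−0.04922) = 23.77×0.02687 = 0.6387 mol·L⁻¹.

0.639 mol·L⁻¹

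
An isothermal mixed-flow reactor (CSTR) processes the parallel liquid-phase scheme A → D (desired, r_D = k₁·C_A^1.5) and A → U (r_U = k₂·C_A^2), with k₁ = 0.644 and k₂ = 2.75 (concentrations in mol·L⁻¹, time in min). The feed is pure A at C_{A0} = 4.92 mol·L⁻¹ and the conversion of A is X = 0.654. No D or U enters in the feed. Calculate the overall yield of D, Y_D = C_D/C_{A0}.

0.0995

Exit C_A = C_{A0}(1−X) = 4.92×0.346 = 1.702 mol·L⁻¹.
A CSTR operates uniformly at the exit composition, giving r_D = 1.430 and r_U = 7.969 (each k·C_A^n at C_A = 1.702).
Fraction of consumed A going to D: r_D/(r_D+r_U) = 0.1522.
C_D = 0.1522·C_{A0}·X = 0.1522×4.92×0.654 = 0.490 mol·L⁻¹; Y_D = C_D/C_{A0} = 0.0995.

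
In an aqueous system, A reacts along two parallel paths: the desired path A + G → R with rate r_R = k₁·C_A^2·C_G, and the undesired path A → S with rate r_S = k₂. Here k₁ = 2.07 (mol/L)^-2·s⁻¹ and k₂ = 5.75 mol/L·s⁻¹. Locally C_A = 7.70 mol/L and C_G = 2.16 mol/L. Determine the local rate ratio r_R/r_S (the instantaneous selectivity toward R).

46.1

S_{R/S} = r_R/r_S = (k₁·C_A^2·C_G)/(k₂) = (k₁/k₂)·C_A^2·C_G.
= (2.07×7.700^2×2.160) / (5.75) = 265.1/5.750 = 46.1.
Since the desired path is higher order in A, keeping C_A high (PFR or concentrated feed) favours R.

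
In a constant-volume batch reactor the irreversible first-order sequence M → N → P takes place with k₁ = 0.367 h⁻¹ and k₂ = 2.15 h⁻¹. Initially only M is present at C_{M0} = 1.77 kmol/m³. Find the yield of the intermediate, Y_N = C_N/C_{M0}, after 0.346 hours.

0.0835

For first-order series with pure M initially, C_N(t) = k₁C_{M0}/(k₂−k₁)·(e^(−k₁t) − e^(−k₂t)).
e^(−k₁t) = e^(−0.367×0.346) = e^(−0.1270) = 0.8807; e^(−k₂t) = e^(−0.7439) = 0.4753.
C_N = 0.367×1.77/(2.15−0.367) × (0.8807−0.4753) = 0.3643×0.4055 = 0.1477 kmol/m³.
Y_N = C_N/C_{M0} = 0.1477/1.77 = 0.0835.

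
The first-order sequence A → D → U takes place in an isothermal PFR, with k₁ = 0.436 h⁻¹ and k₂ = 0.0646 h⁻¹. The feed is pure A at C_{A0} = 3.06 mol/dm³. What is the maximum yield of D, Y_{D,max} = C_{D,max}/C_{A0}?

0.717

For a first-order series the maximum intermediate yield is C_{D,max}/C_{A0} = (k₁/k₂)^[k₂/(k₂−k₁)].
= (0.436/0.0646)^(0.0646/(0.0646−0.436)) = (6.749)^(-0.1739) = 0.7174.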